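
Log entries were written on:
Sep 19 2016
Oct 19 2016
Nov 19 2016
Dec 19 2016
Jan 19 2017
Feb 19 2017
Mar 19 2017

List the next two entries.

Apr 19 2017, May 19 2017

The day-of-month is always 19 (30, 31, 30, 31, 31, 28 days between events).
So this recurs on the 19th of each month.
April 2017: Apr 19 2017.
Next: May 2017 → May 19 2017.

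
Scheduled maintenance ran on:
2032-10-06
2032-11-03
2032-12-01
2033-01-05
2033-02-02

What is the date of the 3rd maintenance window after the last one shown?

2033-05-04

These are Wednesdays at 28- or 35-day spacing (28, 28, 35, 28).
The pattern: 1st Wednesday of the month.
March 2033 — 1st Wednesday is 2033-03-02.
April 2033 — 1st Wednesday is 2033-04-06.
1st Wednesday of May 2033: 2033-05-04.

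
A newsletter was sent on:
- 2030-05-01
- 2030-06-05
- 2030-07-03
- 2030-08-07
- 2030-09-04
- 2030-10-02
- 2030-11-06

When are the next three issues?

2030-12-04, 2031-01-01, 2031-02-05

These are Wednesdays at 28- or 35-day spacing (35, 28, 35, 28, 28, 35).
The pattern: 1st Wednesday of the month.
December 2030 — 1st Wednesday is 2030-12-04.
1st Wednesday of January 2031: 2031-01-01.
1st Wednesday of February 2031: 2031-02-05.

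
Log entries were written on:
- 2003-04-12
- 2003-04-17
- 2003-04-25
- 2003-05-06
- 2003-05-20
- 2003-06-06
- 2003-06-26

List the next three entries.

The spacing grows by 3 each time: 5, 8, 11, 14, 17, 20 days.
Next gap: 23 days. 2003-06-26 + 23 days = 2003-07-19.
Next gap: 26 days. 2003-07-19 + 26 days = 2003-08-14.
Next gap: 29 days. 2003-08-14 + 29 days = 2003-09-12.

2003-07-19, 2003-08-14, 2003-09-12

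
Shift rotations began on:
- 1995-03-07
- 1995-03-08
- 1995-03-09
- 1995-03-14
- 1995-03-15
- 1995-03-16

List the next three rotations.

1995-03-21, 1995-03-22, 1995-03-23

Gaps: 1, 1, 5, 1, 1 days — not constant, but cyclic with period 3.
The events fall on every Tuesday, Wednesday and Thursday.
Next Tuesday: 1995-03-21.
Next Wednesday: 1995-03-22.
The following Thursday is 1995-03-23.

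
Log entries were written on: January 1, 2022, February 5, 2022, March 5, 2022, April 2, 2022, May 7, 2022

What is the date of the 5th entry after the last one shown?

October 1, 2022

All dates are Saturdays, 35, 28, 28, 35 days apart.
Specifically, the 1st Saturday of each month.
June 2022 — 1st Saturday is June 4, 2022.
1st Saturday of July 2022: July 2, 2022.
August 2022 — 1st Saturday is August 6, 2022.
September 2022 — 1st Saturday is September 3, 2022.
October 2022 — 1st Saturday is October 1, 2022.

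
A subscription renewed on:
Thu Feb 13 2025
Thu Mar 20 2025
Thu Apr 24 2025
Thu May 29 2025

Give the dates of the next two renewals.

Thu Jul 3 2025, Thu Aug 7 2025

Every event comes 35 days after the last (35, 35, 35).
Thu May 29 2025 + 35 days = Thu Jul 3 2025.
Thu Jul 3 2025 + 35 days = Thu Aug 7 2025.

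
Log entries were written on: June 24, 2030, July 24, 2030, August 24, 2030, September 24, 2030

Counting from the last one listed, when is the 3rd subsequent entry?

December 24, 2030

Each date is the 24th; the gaps (30, 31, 31) track the month lengths.
The rule is the 24th of each month.
Next: October 2030 → October 24, 2030.
November 2030: November 24, 2030.
December 2030: December 24, 2030.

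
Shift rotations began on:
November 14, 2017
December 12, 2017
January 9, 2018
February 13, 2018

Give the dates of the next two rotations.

March 13, 2018; April 10, 2018

Gaps: 28, 28, 35 days — a mix of 28 and 35. Every date is a Tuesday.
Each is the 2nd Tuesday of its month.
2nd Tuesday of March 2018: March 13, 2018.
2nd Tuesday of April 2018: April 10, 2018.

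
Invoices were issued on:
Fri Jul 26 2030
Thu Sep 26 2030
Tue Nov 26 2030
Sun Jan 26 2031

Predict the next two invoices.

Each date is the 26th; the gaps (62, 61, 61) track the month lengths.
The rule is the 26th of every 2 months.
March 2031: Wed Mar 26 2031.
Next: May 2031 → Mon May 26 2031.

Wed Mar 26 2031, Mon May 26 2031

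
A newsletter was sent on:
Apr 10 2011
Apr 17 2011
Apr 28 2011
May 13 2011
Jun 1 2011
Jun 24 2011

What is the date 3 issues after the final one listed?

The spacing grows by 4 each time: 7, 11, 15, 19, 23 days.
Next gap: 27 days. Jun 24 2011 + 27 days = Jul 21 2011.
Next gap: 31 days. Jul 21 2011 + 31 days = Aug 21 2011.
Next gap: 35 days. Aug 21 2011 + 35 days = Sep 25 2011.

Sep 25 2011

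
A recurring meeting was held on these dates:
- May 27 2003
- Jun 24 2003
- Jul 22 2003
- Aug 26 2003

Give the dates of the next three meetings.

All dates are Tuesdays, 28, 28, 35 days apart.
Specifically, the 4th Tuesday of each month.
September 2003 — 4th Tuesday is Sep 23 2003.
October 2003 — 4th Tuesday is Oct 28 2003.
November 2003 — 4th Tuesday is Nov 25 2003.

Sep 23 2003, Oct 28 2003, Nov 25 2003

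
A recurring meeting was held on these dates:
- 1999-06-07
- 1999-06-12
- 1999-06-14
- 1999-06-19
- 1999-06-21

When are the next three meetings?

1999-06-26, 1999-06-28, 1999-07-03

Every event lands on a Monday or Saturday (gaps cycle 5, 2, 5, 2).
So the schedule is: every Monday and Saturday.
Next Saturday: 1999-06-26.
Next Monday: 1999-06-28.
Next Saturday: 1999-07-03.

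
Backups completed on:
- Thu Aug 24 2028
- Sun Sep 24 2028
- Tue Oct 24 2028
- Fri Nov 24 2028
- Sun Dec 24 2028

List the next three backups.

Wed Jan 24 2029, Sat Feb 24 2029, Sat Mar 24 2029

Gaps: 31, 30, 31, 30 days — not constant. Every event is on the 24th of the month.
Pattern: the 24th of each month.
Next: January 2029 → Wed Jan 24 2029.
Next: February 2029 → Sat Feb 24 2029.
Next: March 2029 → Sat Mar 24 2029.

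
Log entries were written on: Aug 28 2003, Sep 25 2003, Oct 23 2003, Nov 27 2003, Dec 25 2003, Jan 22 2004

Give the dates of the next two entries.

All dates are Thursdays, 28, 28, 35, 28, 28 days apart.
Specifically, the 4th Thursday of each month.
4th Thursday of February 2004: Feb 26 2004.
4th Thursday of March 2004: Mar 25 2004.

Feb 26 2004, Mar 25 2004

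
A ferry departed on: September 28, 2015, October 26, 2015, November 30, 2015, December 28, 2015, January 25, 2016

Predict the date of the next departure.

February 29, 2016

Every date is a Monday; gaps 28, 35, 28, 28 days.
Each is the last Monday of its month (at least one falls on the 29th or later, ruling out '4th Monday').
Last Monday of February 2016: February 29, 2016.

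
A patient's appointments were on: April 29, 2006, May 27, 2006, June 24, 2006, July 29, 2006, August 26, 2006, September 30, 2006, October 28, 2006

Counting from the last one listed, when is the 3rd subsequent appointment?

January 27, 2007

These are Saturdays with 28, 28, 35, 28, 35, 28-day gaps.
Each is the final Saturday of its month — April 29, 2006 is past the 28th, so '4th Saturday' doesn't fit.
November 2006 ends with Saturday November 25, 2006.
December 2006 ends with Saturday December 30, 2006.
Last Saturday of January 2007: January 27, 2007.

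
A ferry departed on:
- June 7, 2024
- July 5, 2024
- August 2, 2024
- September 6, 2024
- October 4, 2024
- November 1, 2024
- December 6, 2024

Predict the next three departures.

January 3, 2025; February 7, 2025; March 7, 2025

These are Fridays at 28- or 35-day spacing (28, 28, 35, 28, 28, 35).
The pattern: 1st Friday of the month.
1st Friday of January 2025: January 3, 2025.
February 2025 — 1st Friday is February 7, 2025.
March 2025 — 1st Friday is March 7, 2025.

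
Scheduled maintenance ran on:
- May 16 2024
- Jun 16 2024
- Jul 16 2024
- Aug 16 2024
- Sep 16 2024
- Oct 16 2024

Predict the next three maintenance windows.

Nov 16 2024, Dec 16 2024, Jan 16 2025

Each date is the 16th; the gaps (31, 30, 31, 31, 30) track the month lengths.
The rule is the 16th of each month.
November 2024: Nov 16 2024.
Next: December 2024 → Dec 16 2024.
Next: January 2025 → Jan 16 2025.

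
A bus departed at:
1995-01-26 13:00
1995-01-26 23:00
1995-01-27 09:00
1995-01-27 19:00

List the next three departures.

Gaps: 10, 10, 10 hours — each event is 10 hours after the previous one.
1995-01-27 19:00 + 10 h = 1995-01-28 05:00.
1995-01-28 05:00 + 10 h = 1995-01-28 15:00.
1995-01-28 15:00 + 10 h = 1995-01-29 01:00.

1995-01-28 05:00, 1995-01-28 15:00, 1995-01-29 01:00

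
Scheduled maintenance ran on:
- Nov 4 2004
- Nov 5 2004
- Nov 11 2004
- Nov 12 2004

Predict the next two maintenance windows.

Every event lands on a Thursday or Friday (gaps cycle 1, 6, 1).
So the schedule is: every Thursday and Friday.
Next Thursday: Nov 18 2004.
Next Friday: Nov 19 2004.

Nov 18 2004, Nov 19 2004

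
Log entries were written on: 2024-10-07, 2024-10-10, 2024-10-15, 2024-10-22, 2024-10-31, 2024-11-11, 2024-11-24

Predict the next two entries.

2024-12-09, 2024-12-26

Intervals are 3, 5, 7, 9, 11, 13 days — an arithmetic progression with common difference 2.
Next gap: 15 days. 2024-11-24 + 15 days = 2024-12-09.
Next gap: 17 days. 2024-12-09 + 17 days = 2024-12-26.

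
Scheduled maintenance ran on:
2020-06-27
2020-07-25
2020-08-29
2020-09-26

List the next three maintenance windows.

Every date is a Saturday; gaps 28, 35, 28 days.
Each is the last Saturday of its month (at least one falls on the 29th or later, ruling out '4th Saturday').
Last Saturday of October 2020: 2020-10-31.
November 2020 ends with Saturday 2020-11-28.
Last Saturday of December 2020: 2020-12-26.

2020-10-31, 2020-11-28, 2020-12-26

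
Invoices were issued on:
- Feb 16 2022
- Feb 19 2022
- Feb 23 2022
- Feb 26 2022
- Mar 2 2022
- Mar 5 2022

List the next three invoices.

Gaps: 3, 4, 3, 4, 3 days — not constant, but cyclic with period 2.
The events fall on every Wednesday and Saturday.
Next Wednesday: Mar 9 2022.
Next Saturday: Mar 12 2022.
Next Wednesday: Mar 16 2022.

Mar 9 2022, Mar 12 2022, Mar 16 2022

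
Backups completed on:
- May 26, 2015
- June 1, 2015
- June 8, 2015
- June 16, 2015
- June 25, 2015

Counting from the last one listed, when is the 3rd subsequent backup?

Intervals are 6, 7, 8, 9 days — an arithmetic progression with common difference 1.
Next gap: 10 days. June 25, 2015 + 10 days = July 5, 2015.
Next gap: 11 days. July 5, 2015 + 11 days = July 16, 2015.
Next gap: 12 days. July 16, 2015 + 12 days = July 28, 2015.

July 28, 2015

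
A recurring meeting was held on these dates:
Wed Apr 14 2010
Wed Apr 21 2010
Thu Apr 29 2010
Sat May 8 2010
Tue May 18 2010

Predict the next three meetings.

Sat May 29 2010, Thu Jun 10 2010, Wed Jun 23 2010

Gaps: 7, 8, 9, 10 days — each gap is 1 larger than the previous one.
Next gap: 11 days. Tue May 18 2010 + 11 days = Sat May 29 2010.
Next gap: 12 days. Sat May 29 2010 + 12 days = Thu Jun 10 2010.
Next gap: 13 days. Thu Jun 10 2010 + 13 days = Wed Jun 23 2010.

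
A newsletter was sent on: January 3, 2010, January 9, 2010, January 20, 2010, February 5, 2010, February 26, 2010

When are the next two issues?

The spacing grows by 5 each time: 6, 11, 16, 21 days.
Next gap: 26 days. February 26, 2010 + 26 days = March 24, 2010.
Next gap: 31 days. March 24, 2010 + 31 days = April 24, 2010.

March 24, 2010; April 24, 2010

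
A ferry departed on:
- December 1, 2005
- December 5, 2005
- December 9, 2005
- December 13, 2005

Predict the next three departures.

December 17, 2005; December 21, 2005; December 25, 2005

Every event comes 4 days after the last (4, 4, 4).
December 13, 2005 + 4 days = December 17, 2005.
December 17, 2005 + 4 days = December 21, 2005.
December 21, 2005 + 4 days = December 25, 2005.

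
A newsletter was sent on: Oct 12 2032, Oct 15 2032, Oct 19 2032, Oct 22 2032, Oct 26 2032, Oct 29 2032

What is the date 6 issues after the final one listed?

The gap pattern 3, 4, 3, 4, 3 repeats every 2 events.
These are the Tuesdays and Fridays of each week.
The following Tuesday is Nov 2 2032.
Next Friday: Nov 5 2032.
The following Tuesday is Nov 9 2032.
Next Friday: Nov 12 2032.
The following Tuesday is Nov 16 2032.
Next Friday: Nov 19 2032.

Nov 19 2032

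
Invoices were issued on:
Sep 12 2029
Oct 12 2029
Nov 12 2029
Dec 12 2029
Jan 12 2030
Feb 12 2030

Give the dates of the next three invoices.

Mar 12 2030, Apr 12 2030, May 12 2030

The day-of-month is always 12 (30, 31, 30, 31, 31 days between events).
So this recurs on the 12th of each month.
Next: March 2030 → Mar 12 2030.
April 2030: Apr 12 2030.
Next: May 2030 → May 12 2030.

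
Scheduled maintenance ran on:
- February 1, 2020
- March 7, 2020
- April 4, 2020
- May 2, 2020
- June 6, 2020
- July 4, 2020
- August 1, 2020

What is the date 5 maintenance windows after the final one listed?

These are Saturdays at 28- or 35-day spacing (35, 28, 28, 35, 28, 28).
The pattern: 1st Saturday of the month.
1st Saturday of September 2020: September 5, 2020.
1st Saturday of October 2020: October 3, 2020.
November 2020 — 1st Saturday is November 7, 2020.
December 2020 — 1st Saturday is December 5, 2020.
January 2021 — 1st Saturday is January 2, 2021.

January 2, 2021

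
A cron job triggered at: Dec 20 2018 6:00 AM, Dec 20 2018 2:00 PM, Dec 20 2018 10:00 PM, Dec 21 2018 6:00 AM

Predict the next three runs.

Spacing: 8, 8, 8 h — constant 8 h.
Dec 21 2018 6:00 AM + 8 h = Dec 21 2018 2:00 PM.
Dec 21 2018 2:00 PM + 8 h = Dec 21 2018 10:00 PM.
Dec 21 2018 10:00 PM + 8 h = Dec 22 2018 6:00 AM.

Dec 21 2018 2:00 PM, Dec 21 2018 10:00 PM, Dec 22 2018 6:00 AM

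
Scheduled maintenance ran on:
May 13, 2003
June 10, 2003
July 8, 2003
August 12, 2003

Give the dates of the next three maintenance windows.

September 9, 2003; October 14, 2003; November 11, 2003

These are Tuesdays at 28- or 35-day spacing (28, 28, 35).
The pattern: 2nd Tuesday of the month.
September 2003 — 2nd Tuesday is September 9, 2003.
2nd Tuesday of October 2003: October 14, 2003.
2nd Tuesday of November 2003: November 11, 2003.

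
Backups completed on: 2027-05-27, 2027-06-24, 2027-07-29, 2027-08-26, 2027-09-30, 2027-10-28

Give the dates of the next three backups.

2027-11-25, 2027-12-30, 2028-01-27

All Thursdays; the gaps (28, 35, 28, 35, 28) vary with month length.
This is the last Thursday of each month.
November 2027 ends with Thursday 2027-11-25.
Last Thursday of December 2027: 2027-12-30.
January 2028 ends with Thursday 2028-01-27.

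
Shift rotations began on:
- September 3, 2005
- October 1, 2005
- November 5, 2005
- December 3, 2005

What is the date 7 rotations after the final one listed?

These are Saturdays at 28- or 35-day spacing (28, 35, 28).
The pattern: 1st Saturday of the month.
1st Saturday of January 2006: January 7, 2006.
1st Saturday of February 2006: February 4, 2006.
March 2006 — 1st Saturday is March 4, 2006.
1st Saturday of April 2006: April 1, 2006.
May 2006 — 1st Saturday is May 6, 2006.
June 2006 — 1st Saturday is June 3, 2006.
1st Saturday of July 2006: July 1, 2006.

July 1, 2006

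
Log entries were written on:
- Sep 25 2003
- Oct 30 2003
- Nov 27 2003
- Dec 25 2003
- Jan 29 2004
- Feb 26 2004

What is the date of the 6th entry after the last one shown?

Aug 26 2004

These are Thursdays with 35, 28, 28, 35, 28-day gaps.
Each is the final Thursday of its month — Oct 30 2003 is past the 28th, so '4th Thursday' doesn't fit.
Last Thursday of March 2004: Mar 25 2004.
Last Thursday of April 2004: Apr 29 2004.
May 2004 ends with Thursday May 27 2004.
June 2004 ends with Thursday Jun 24 2004.
July 2004 ends with Thursday Jul 29 2004.
August 2004 ends with Thursday Aug 26 2004.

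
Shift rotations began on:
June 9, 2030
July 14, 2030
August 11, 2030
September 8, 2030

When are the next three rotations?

Gaps: 35, 28, 28 days — a mix of 28 and 35. Every date is a Sunday.
Each is the 2nd Sunday of its month.
2nd Sunday of October 2030: October 13, 2030.
November 2030 — 2nd Sunday is November 10, 2030.
2nd Sunday of December 2030: December 8, 2030.

October 13, 2030; November 10, 2030; December 8, 2030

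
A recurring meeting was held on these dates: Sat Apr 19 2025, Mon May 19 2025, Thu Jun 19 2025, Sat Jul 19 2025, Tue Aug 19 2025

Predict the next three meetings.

Gaps: 30, 31, 30, 31 days — not constant. Every event is on the 19th of the month.
Pattern: the 19th of each month.
Next: September 2025 → Fri Sep 19 2025.
Next: October 2025 → Sun Oct 19 2025.
November 2025: Wed Nov 19 2025.

Fri Sep 19 2025, Sun Oct 19 2025, Wed Nov 19 2025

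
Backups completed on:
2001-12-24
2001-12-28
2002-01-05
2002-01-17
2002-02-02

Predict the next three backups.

2002-02-22, 2002-03-18, 2002-04-15

The spacing grows by 4 each time: 4, 8, 12, 16 days.
Next gap: 20 days. 2002-02-02 + 20 days = 2002-02-22.
Next gap: 24 days. 2002-02-22 + 24 days = 2002-03-18.
Next gap: 28 days. 2002-03-18 + 28 days = 2002-04-15.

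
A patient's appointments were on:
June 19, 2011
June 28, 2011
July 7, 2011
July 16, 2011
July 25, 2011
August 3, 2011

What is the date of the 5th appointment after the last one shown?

Gaps between consecutive events: 9, 9, 9, 9, 9 days — a constant 9-day interval.
August 3, 2011 + 9 days = August 12, 2011.
August 12, 2011 + 9 days = August 21, 2011.
August 21, 2011 + 9 days = August 30, 2011.
August 30, 2011 + 9 days = September 8, 2011.
September 8, 2011 + 9 days = September 17, 2011.

September 17, 2011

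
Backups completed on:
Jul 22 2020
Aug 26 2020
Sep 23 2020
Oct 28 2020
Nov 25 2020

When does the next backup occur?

All dates are Wednesdays, 35, 28, 35, 28 days apart.
Specifically, the 4th Wednesday of each month.
December 2020 — 4th Wednesday is Dec 23 2020.

Dec 23 2020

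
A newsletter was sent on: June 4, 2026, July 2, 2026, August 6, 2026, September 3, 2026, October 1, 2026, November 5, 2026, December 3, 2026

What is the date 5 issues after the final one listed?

Gaps: 28, 35, 28, 28, 35, 28 days — a mix of 28 and 35. Every date is a Thursday.
Each is the 1st Thursday of its month.
1st Thursday of January 2027: January 7, 2027.
February 2027 — 1st Thursday is February 4, 2027.
March 2027 — 1st Thursday is March 4, 2027.
1st Thursday of April 2027: April 1, 2027.
1st Thursday of May 2027: May 6, 2027.

May 6, 2027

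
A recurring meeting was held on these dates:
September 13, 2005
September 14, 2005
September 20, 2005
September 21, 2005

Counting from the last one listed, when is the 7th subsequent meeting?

October 18, 2005

Gaps: 1, 6, 1 days — not constant, but cyclic with period 2.
The events fall on every Tuesday and Wednesday.
The following Tuesday is September 27, 2005.
Next Wednesday: September 28, 2005.
Next Tuesday: October 4, 2005.
Next Wednesday: October 5, 2005.
Next Tuesday: October 11, 2005.
Next Wednesday: October 12, 2005.
The following Tuesday is October 18, 2005.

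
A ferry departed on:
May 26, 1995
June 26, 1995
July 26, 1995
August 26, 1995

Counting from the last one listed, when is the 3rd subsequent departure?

November 26, 1995

Gaps: 31, 30, 31 days — not constant. Every event is on the 26th of the month.
Pattern: the 26th of each month.
September 1995: September 26, 1995.
Next: October 1995 → October 26, 1995.
November 1995: November 26, 1995.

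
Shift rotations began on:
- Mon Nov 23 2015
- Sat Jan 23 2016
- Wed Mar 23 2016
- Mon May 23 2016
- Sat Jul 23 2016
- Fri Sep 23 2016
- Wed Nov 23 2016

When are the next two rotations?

Mon Jan 23 2017, Thu Mar 23 2017

Gaps: 61, 60, 61, 61, 62, 61 days — not constant. Every event is on the 23rd of the month.
Pattern: the 23rd of every 2 months.
Next: January 2017 → Mon Jan 23 2017.
March 2017: Thu Mar 23 2017.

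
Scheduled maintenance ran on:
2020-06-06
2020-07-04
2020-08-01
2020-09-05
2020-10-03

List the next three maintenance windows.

2020-11-07, 2020-12-05, 2021-01-02

All dates are Saturdays, 28, 28, 35, 28 days apart.
Specifically, the 1st Saturday of each month.
1st Saturday of November 2020: 2020-11-07.
December 2020 — 1st Saturday is 2020-12-05.
1st Saturday of January 2021: 2021-01-02.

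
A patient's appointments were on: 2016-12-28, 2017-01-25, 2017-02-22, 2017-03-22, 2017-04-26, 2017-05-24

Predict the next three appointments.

2017-06-28, 2017-07-26, 2017-08-23

All dates are Wednesdays, 28, 28, 28, 35, 28 days apart.
Specifically, the 4th Wednesday of each month.
4th Wednesday of June 2017: 2017-06-28.
July 2017 — 4th Wednesday is 2017-07-26.
August 2017 — 4th Wednesday is 2017-08-23.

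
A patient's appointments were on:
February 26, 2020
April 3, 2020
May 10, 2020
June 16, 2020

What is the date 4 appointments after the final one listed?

Every event comes 37 days after the last (37, 37, 37).
June 16, 2020 + 37 days = July 23, 2020.
July 23, 2020 + 37 days = August 29, 2020.
August 29, 2020 + 37 days = October 5, 2020.
October 5, 2020 + 37 days = November 11, 2020.

November 11, 2020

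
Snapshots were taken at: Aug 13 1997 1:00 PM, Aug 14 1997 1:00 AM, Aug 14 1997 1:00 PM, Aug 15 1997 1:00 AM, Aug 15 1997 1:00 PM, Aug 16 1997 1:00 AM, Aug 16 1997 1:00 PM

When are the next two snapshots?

Aug 17 1997 1:00 AM, Aug 17 1997 1:00 PM

Gaps: 12, 12, 12, 12, 12, 12 hours — each event is 12 hours after the previous one.
Aug 16 1997 1:00 PM + 12 h = Aug 17 1997 1:00 AM.
Aug 17 1997 1:00 AM + 12 h = Aug 17 1997 1:00 PM.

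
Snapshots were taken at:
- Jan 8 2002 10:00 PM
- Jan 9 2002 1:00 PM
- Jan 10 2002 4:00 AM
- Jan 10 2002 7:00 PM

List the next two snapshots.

Gaps: 15, 15, 15 hours — each event is 15 hours after the previous one.
Jan 10 2002 7:00 PM + 15 h = Jan 11 2002 10:00 AM.
Jan 11 2002 10:00 AM + 15 h = Jan 12 2002 1:00 AM.

Jan 11 2002 10:00 AM, Jan 12 2002 1:00 AM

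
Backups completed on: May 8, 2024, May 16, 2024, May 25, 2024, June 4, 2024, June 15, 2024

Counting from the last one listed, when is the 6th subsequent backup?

September 10, 2024

Gaps: 8, 9, 10, 11 days — each gap is 1 larger than the previous one.
Next gap: 12 days. June 15, 2024 + 12 days = June 27, 2024.
Next gap: 13 days. June 27, 2024 + 13 days = July 10, 2024.
Next gap: 14 days. July 10, 2024 + 14 days = July 24, 2024.
Next gap: 15 days. July 24, 2024 + 15 days = August 8, 2024.
Next gap: 16 days. August 8, 2024 + 16 days = August 24, 2024.
Next gap: 17 days. August 24, 2024 + 17 days = September 10, 2024.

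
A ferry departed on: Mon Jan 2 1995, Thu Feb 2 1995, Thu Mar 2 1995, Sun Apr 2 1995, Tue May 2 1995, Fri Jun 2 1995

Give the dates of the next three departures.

Sun Jul 2 1995, Wed Aug 2 1995, Sat Sep 2 1995

Each date is the 2nd; the gaps (31, 28, 31, 30, 31) track the month lengths.
The rule is the 2nd of each month.
Next: July 1995 → Sun Jul 2 1995.
August 1995: Wed Aug 2 1995.
Next: September 1995 → Sat Sep 2 1995.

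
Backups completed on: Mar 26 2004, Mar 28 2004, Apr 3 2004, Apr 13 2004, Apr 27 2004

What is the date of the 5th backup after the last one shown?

Sep 4 2004

Gaps: 2, 6, 10, 14 days — each gap is 4 larger than the previous one.
Next gap: 18 days. Apr 27 2004 + 18 days = May 15 2004.
Next gap: 22 days. May 15 2004 + 22 days = Jun 6 2004.
Next gap: 26 days. Jun 6 2004 + 26 days = Jul 2 2004.
Next gap: 30 days. Jul 2 2004 + 30 days = Aug 1 2004.
Next gap: 34 days. Aug 1 2004 + 34 days = Sep 4 2004.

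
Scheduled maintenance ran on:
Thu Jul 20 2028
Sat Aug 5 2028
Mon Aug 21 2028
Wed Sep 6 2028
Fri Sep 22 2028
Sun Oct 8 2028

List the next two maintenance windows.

Tue Oct 24 2028, Thu Nov 9 2028

Every event comes 16 days after the last (16, 16, 16, 16, 16).
Sun Oct 8 2028 + 16 days = Tue Oct 24 2028.
Tue Oct 24 2028 + 16 days = Thu Nov 9 2028.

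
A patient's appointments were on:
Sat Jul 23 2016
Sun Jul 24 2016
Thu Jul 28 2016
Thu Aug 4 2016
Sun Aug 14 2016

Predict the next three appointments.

Sat Aug 27 2016, Mon Sep 12 2016, Sat Oct 1 2016

The spacing grows by 3 each time: 1, 4, 7, 10 days.
Next gap: 13 days. Sun Aug 14 2016 + 13 days = Sat Aug 27 2016.
Next gap: 16 days. Sat Aug 27 2016 + 16 days = Mon Sep 12 2016.
Next gap: 19 days. Mon Sep 12 2016 + 19 days = Sat Oct 1 2016.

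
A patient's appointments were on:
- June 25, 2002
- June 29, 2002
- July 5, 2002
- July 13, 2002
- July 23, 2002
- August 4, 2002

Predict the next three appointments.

August 18, 2002; September 3, 2002; September 21, 2002

Intervals are 4, 6, 8, 10, 12 days — an arithmetic progression with common difference 2.
Next gap: 14 days. August 4, 2002 + 14 days = August 18, 2002.
Next gap: 16 days. August 18, 2002 + 16 days = September 3, 2002.
Next gap: 18 days. September 3, 2002 + 18 days = September 21, 2002.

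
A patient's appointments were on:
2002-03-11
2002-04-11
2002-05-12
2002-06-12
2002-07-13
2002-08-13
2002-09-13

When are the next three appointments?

The spacing is 31, 31, 31, 31, 31, 31 days — always 31 days.
2002-09-13 + 31 days = 2002-10-14.
2002-10-14 + 31 days = 2002-11-14.
2002-11-14 + 31 days = 2002-12-15.

2002-10-14, 2002-11-14, 2002-12-15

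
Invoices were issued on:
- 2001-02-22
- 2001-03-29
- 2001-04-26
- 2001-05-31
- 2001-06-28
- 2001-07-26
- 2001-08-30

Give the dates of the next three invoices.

These are Thursdays with 35, 28, 35, 28, 28, 35-day gaps.
Each is the final Thursday of its month — 2001-03-29 is past the 28th, so '4th Thursday' doesn't fit.
Last Thursday of September 2001: 2001-09-27.
October 2001 ends with Thursday 2001-10-25.
Last Thursday of November 2001: 2001-11-29.

2001-09-27, 2001-10-25, 2001-11-29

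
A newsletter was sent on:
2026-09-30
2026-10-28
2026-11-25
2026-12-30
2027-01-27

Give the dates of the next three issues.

2027-02-24, 2027-03-31, 2027-04-28

These are Wednesdays with 28, 28, 35, 28-day gaps.
Each is the final Wednesday of its month — 2026-09-30 is past the 28th, so '4th Wednesday' doesn't fit.
February 2027 ends with Wednesday 2027-02-24.
Last Wednesday of March 2027: 2027-03-31.
April 2027 ends with Wednesday 2027-04-28.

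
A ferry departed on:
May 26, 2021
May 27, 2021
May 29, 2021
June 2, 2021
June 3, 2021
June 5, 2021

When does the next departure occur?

Gaps: 1, 2, 4, 1, 2 days — not constant, but cyclic with period 3.
The events fall on every Wednesday, Thursday and Saturday.
The following Wednesday is June 9, 2021.

June 9, 2021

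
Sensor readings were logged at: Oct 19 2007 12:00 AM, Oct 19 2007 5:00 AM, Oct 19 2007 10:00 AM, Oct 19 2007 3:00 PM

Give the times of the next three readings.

The interval is a steady 5 hours (5, 5, 5).
Oct 19 2007 3:00 PM + 5 h = Oct 19 2007 8:00 PM.
Oct 19 2007 8:00 PM + 5 h = Oct 20 2007 1:00 AM.
Oct 20 2007 1:00 AM + 5 h = Oct 20 2007 6:00 AM.

Oct 19 2007 8:00 PM, Oct 20 2007 1:00 AM, Oct 20 2007 6:00 AM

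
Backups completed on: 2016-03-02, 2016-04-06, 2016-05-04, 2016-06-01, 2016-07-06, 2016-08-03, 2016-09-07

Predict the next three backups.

These are Wednesdays at 28- or 35-day spacing (35, 28, 28, 35, 28, 35).
The pattern: 1st Wednesday of the month.
1st Wednesday of October 2016: 2016-10-05.
November 2016 — 1st Wednesday is 2016-11-02.
1st Wednesday of December 2016: 2016-12-07.

2016-10-05, 2016-11-02, 2016-12-07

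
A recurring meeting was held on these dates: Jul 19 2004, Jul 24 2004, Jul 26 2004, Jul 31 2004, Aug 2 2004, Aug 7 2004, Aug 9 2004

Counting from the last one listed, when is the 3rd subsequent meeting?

Aug 21 2004

Every event lands on a Monday or Saturday (gaps cycle 5, 2, 5, 2, 5, 2).
So the schedule is: every Monday and Saturday.
Next Saturday: Aug 14 2004.
The following Monday is Aug 16 2004.
The following Saturday is Aug 21 2004.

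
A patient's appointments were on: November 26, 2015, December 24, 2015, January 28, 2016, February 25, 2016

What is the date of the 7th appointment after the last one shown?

All dates are Thursdays, 28, 35, 28 days apart.
Specifically, the 4th Thursday of each month.
March 2016 — 4th Thursday is March 24, 2016.
April 2016 — 4th Thursday is April 28, 2016.
May 2016 — 4th Thursday is May 26, 2016.
4th Thursday of June 2016: June 23, 2016.
July 2016 — 4th Thursday is July 28, 2016.
4th Thursday of August 2016: August 25, 2016.
September 2016 — 4th Thursday is September 22, 2016.

September 22, 2016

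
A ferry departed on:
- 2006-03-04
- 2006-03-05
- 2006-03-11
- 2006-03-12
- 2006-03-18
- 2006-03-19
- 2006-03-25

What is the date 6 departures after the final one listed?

Gaps: 1, 6, 1, 6, 1, 6 days — not constant, but cyclic with period 2.
The events fall on every Saturday and Sunday.
The following Sunday is 2006-03-26.
The following Saturday is 2006-04-01.
The following Sunday is 2006-04-02.
Next Saturday: 2006-04-08.
The following Sunday is 2006-04-09.
The following Saturday is 2006-04-15.

2006-04-15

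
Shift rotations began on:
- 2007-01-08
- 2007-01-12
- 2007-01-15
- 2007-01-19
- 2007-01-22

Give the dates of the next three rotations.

2007-01-26, 2007-01-29, 2007-02-02

The gap pattern 4, 3, 4, 3 repeats every 2 events.
These are the Mondays and Fridays of each week.
The following Friday is 2007-01-26.
Next Monday: 2007-01-29.
The following Friday is 2007-02-02.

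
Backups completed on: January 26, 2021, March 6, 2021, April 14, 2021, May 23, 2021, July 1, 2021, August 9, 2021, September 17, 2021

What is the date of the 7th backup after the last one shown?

Every event comes 39 days after the last (39, 39, 39, 39, 39, 39).
September 17, 2021 + 39 days = October 26, 2021.
October 26, 2021 + 39 days = December 4, 2021.
December 4, 2021 + 39 days = January 12, 2022.
January 12, 2022 + 39 days = February 20, 2022.
February 20, 2022 + 39 days = March 31, 2022.
March 31, 2022 + 39 days = May 9, 2022.
May 9, 2022 + 39 days = June 17, 2022.

June 17, 2022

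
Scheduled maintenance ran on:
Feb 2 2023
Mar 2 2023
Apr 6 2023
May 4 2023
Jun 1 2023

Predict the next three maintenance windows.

Jul 6 2023, Aug 3 2023, Sep 7 2023

These are Thursdays at 28- or 35-day spacing (28, 35, 28, 28).
The pattern: 1st Thursday of the month.
July 2023 — 1st Thursday is Jul 6 2023.
1st Thursday of August 2023: Aug 3 2023.
1st Thursday of September 2023: Sep 7 2023.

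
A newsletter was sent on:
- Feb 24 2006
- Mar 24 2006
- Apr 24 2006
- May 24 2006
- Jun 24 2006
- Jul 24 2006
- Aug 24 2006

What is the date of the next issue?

Gaps: 28, 31, 30, 31, 30, 31 days — not constant. Every event is on the 24th of the month.
Pattern: the 24th of each month.
Next: September 2006 → Sep 24 2006.

Sep 24 2006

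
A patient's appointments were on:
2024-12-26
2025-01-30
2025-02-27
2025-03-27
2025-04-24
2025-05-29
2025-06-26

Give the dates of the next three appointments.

These are Thursdays with 35, 28, 28, 28, 35, 28-day gaps.
Each is the final Thursday of its month — 2025-01-30 is past the 28th, so '4th Thursday' doesn't fit.
Last Thursday of July 2025: 2025-07-31.
August 2025 ends with Thursday 2025-08-28.
Last Thursday of September 2025: 2025-09-25.

2025-07-31, 2025-08-28, 2025-09-25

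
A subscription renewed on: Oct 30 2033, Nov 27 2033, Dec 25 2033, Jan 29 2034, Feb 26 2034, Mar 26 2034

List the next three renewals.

Apr 30 2034, May 28 2034, Jun 25 2034

All Sundays; the gaps (28, 28, 35, 28, 28) vary with month length.
This is the last Sunday of each month.
Last Sunday of April 2034: Apr 30 2034.
May 2034 ends with Sunday May 28 2034.
June 2034 ends with Sunday Jun 25 2034.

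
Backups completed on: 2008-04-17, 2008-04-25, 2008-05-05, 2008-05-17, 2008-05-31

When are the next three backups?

2008-06-16, 2008-07-04, 2008-07-24

Intervals are 8, 10, 12, 14 days — an arithmetic progression with common difference 2.
Next gap: 16 days. 2008-05-31 + 16 days = 2008-06-16.
Next gap: 18 days. 2008-06-16 + 18 days = 2008-07-04.
Next gap: 20 days. 2008-07-04 + 20 days = 2008-07-24.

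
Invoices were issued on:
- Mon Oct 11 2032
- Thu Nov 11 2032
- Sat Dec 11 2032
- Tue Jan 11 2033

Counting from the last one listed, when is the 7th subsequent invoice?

Thu Aug 11 2033

Each date is the 11th; the gaps (31, 30, 31) track the month lengths.
The rule is the 11th of each month.
Next: February 2033 → Fri Feb 11 2033.
March 2033: Fri Mar 11 2033.
Next: April 2033 → Mon Apr 11 2033.
May 2033: Wed May 11 2033.
Next: June 2033 → Sat Jun 11 2033.
July 2033: Mon Jul 11 2033.
Next: August 2033 → Thu Aug 11 2033.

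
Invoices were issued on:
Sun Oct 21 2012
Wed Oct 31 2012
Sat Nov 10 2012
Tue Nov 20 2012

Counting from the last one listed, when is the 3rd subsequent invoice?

Gaps between consecutive events: 10, 10, 10 days — a constant 10-day interval.
Tue Nov 20 2012 + 10 days = Fri Nov 30 2012.
Fri Nov 30 2012 + 10 days = Mon Dec 10 2012.
Mon Dec 10 2012 + 10 days = Thu Dec 20 2012.

Thu Dec 20 2012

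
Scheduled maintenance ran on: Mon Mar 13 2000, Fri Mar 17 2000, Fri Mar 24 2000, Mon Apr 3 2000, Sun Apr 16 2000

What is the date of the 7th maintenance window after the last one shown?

Sun Oct 8 2000

Intervals are 4, 7, 10, 13 days — an arithmetic progression with common difference 3.
Next gap: 16 days. Sun Apr 16 2000 + 16 days = Tue May 2 2000.
Next gap: 19 days. Tue May 2 2000 + 19 days = Sun May 21 2000.
Next gap: 22 days. Sun May 21 2000 + 22 days = Mon Jun 12 2000.
Next gap: 25 days. Mon Jun 12 2000 + 25 days = Fri Jul 7 2000.
Next gap: 28 days. Fri Jul 7 2000 + 28 days = Fri Aug 4 2000.
Next gap: 31 days. Fri Aug 4 2000 + 31 days = Mon Sep 4 2000.
Next gap: 34 days. Mon Sep 4 2000 + 34 days = Sun Oct 8 2000.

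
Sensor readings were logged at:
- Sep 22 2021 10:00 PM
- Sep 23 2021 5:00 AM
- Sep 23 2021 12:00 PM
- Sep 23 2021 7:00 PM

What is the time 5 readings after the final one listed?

Sep 25 2021 6:00 AM

The interval is a steady 7 hours (7, 7, 7).
Sep 23 2021 7:00 PM + 7 h = Sep 24 2021 2:00 AM.
Sep 24 2021 2:00 AM + 7 h = Sep 24 2021 9:00 AM.
Sep 24 2021 9:00 AM + 7 h = Sep 24 2021 4:00 PM.
Sep 24 2021 4:00 PM + 7 h = Sep 24 2021 11:00 PM.
Sep 24 2021 11:00 PM + 7 h = Sep 25 2021 6:00 AM.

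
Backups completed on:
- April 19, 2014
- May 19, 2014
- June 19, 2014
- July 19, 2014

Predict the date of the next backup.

August 19, 2014

Gaps: 30, 31, 30 days — not constant. Every event is on the 19th of the month.
Pattern: the 19th of each month.
August 2014: August 19, 2014.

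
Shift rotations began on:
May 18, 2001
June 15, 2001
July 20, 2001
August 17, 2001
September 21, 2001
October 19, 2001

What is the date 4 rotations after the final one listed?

February 15, 2002

Gaps: 28, 35, 28, 35, 28 days — a mix of 28 and 35. Every date is a Friday.
Each is the 3rd Friday of its month.
3rd Friday of November 2001: November 16, 2001.
3rd Friday of December 2001: December 21, 2001.
January 2002 — 3rd Friday is January 18, 2002.
February 2002 — 3rd Friday is February 15, 2002.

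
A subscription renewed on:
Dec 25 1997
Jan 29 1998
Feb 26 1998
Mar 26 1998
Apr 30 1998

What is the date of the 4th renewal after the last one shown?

Every date is a Thursday; gaps 35, 28, 28, 35 days.
Each is the last Thursday of its month (at least one falls on the 29th or later, ruling out '4th Thursday').
May 1998 ends with Thursday May 28 1998.
Last Thursday of June 1998: Jun 25 1998.
Last Thursday of July 1998: Jul 30 1998.
August 1998 ends with Thursday Aug 27 1998.

Aug 27 1998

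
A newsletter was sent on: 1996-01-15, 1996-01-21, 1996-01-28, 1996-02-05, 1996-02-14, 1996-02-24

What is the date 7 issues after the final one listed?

1996-06-01

The spacing grows by 1 each time: 6, 7, 8, 9, 10 days.
Next gap: 11 days. 1996-02-24 + 11 days = 1996-03-06.
Next gap: 12 days. 1996-03-06 + 12 days = 1996-03-18.
Next gap: 13 days. 1996-03-18 + 13 days = 1996-03-31.
Next gap: 14 days. 1996-03-31 + 14 days = 1996-04-14.
Next gap: 15 days. 1996-04-14 + 15 days = 1996-04-29.
Next gap: 16 days. 1996-04-29 + 16 days = 1996-05-15.
Next gap: 17 days. 1996-05-15 + 17 days = 1996-06-01.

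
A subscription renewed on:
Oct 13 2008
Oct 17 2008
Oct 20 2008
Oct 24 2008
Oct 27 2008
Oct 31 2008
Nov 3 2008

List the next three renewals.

Nov 7 2008, Nov 10 2008, Nov 14 2008

Gaps: 4, 3, 4, 3, 4, 3 days — not constant, but cyclic with period 2.
The events fall on every Monday and Friday.
The following Friday is Nov 7 2008.
The following Monday is Nov 10 2008.
Next Friday: Nov 14 2008.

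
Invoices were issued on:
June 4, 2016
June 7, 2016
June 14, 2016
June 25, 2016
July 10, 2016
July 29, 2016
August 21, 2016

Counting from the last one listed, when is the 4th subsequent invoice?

The spacing grows by 4 each time: 3, 7, 11, 15, 19, 23 days.
Next gap: 27 days. August 21, 2016 + 27 days = September 17, 2016.
Next gap: 31 days. September 17, 2016 + 31 days = October 18, 2016.
Next gap: 35 days. October 18, 2016 + 35 days = November 22, 2016.
Next gap: 39 days. November 22, 2016 + 39 days = December 31, 2016.

December 31, 2016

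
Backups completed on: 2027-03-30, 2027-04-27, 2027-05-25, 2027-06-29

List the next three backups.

All Tuesdays; the gaps (28, 28, 35) vary with month length.
This is the last Tuesday of each month.
July 2027 ends with Tuesday 2027-07-27.
August 2027 ends with Tuesday 2027-08-31.
Last Tuesday of September 2027: 2027-09-28.

2027-07-27, 2027-08-31, 2027-09-28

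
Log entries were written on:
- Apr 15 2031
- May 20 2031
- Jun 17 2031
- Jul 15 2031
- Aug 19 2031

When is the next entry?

Gaps: 35, 28, 28, 35 days — a mix of 28 and 35. Every date is a Tuesday.
Each is the 3rd Tuesday of its month.
September 2031 — 3rd Tuesday is Sep 16 2031.

Sep 16 2031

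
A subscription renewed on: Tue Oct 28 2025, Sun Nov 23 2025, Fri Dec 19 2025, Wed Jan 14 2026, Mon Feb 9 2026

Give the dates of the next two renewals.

Sat Mar 7 2026, Thu Apr 2 2026

Gaps between consecutive events: 26, 26, 26, 26 days — a constant 26-day interval.
Mon Feb 9 2026 + 26 days = Sat Mar 7 2026.
Sat Mar 7 2026 + 26 days = Thu Apr 2 2026.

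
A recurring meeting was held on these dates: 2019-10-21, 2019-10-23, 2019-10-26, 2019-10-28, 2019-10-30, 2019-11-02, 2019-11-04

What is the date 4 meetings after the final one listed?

2019-11-13

Gaps: 2, 3, 2, 2, 3, 2 days — not constant, but cyclic with period 3.
The events fall on every Monday, Wednesday and Saturday.
The following Wednesday is 2019-11-06.
The following Saturday is 2019-11-09.
The following Monday is 2019-11-11.
Next Wednesday: 2019-11-13.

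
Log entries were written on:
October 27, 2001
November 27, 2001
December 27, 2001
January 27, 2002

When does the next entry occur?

February 27, 2002

The day-of-month is always 27 (31, 30, 31 days between events).
So this recurs on the 27th of each month.
Next: February 2002 → February 27, 2002.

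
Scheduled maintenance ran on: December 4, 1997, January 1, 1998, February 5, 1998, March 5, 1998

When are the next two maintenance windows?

All dates are Thursdays, 28, 35, 28 days apart.
Specifically, the 1st Thursday of each month.
April 1998 — 1st Thursday is April 2, 1998.
1st Thursday of May 1998: May 7, 1998.

April 2, 1998; May 7, 1998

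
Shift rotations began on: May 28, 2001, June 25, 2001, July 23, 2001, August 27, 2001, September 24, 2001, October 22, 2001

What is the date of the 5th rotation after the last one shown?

These are Mondays at 28- or 35-day spacing (28, 28, 35, 28, 28).
The pattern: 4th Monday of the month.
November 2001 — 4th Monday is November 26, 2001.
December 2001 — 4th Monday is December 24, 2001.
January 2002 — 4th Monday is January 28, 2002.
4th Monday of February 2002: February 25, 2002.
March 2002 — 4th Monday is March 25, 2002.

March 25, 2002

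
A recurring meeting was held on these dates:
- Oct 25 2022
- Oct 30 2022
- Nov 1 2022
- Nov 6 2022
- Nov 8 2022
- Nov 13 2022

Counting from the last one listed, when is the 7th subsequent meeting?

Dec 6 2022

Gaps: 5, 2, 5, 2, 5 days — not constant, but cyclic with period 2.
The events fall on every Tuesday and Sunday.
Next Tuesday: Nov 15 2022.
Next Sunday: Nov 20 2022.
The following Tuesday is Nov 22 2022.
The following Sunday is Nov 27 2022.
Next Tuesday: Nov 29 2022.
Next Sunday: Dec 4 2022.
Next Tuesday: Dec 6 2022.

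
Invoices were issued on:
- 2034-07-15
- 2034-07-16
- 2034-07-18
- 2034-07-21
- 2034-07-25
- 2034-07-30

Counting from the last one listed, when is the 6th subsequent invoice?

2034-09-19

Intervals are 1, 2, 3, 4, 5 days — an arithmetic progression with common difference 1.
Next gap: 6 days. 2034-07-30 + 6 days = 2034-08-05.
Next gap: 7 days. 2034-08-05 + 7 days = 2034-08-12.
Next gap: 8 days. 2034-08-12 + 8 days = 2034-08-20.
Next gap: 9 days. 2034-08-20 + 9 days = 2034-08-29.
Next gap: 10 days. 2034-08-29 + 10 days = 2034-09-08.
Next gap: 11 days. 2034-09-08 + 11 days = 2034-09-19.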